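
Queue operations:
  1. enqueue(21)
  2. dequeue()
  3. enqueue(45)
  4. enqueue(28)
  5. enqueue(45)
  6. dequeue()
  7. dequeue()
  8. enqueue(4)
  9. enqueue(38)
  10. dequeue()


enqueue(21) -> [21]
dequeue()->21, []
enqueue(45) -> [45]
enqueue(28) -> [45, 28]
enqueue(45) -> [45, 28, 45]
dequeue()->45, [28, 45]
dequeue()->28, [45]
enqueue(4) -> [45, 4]
enqueue(38) -> [45, 4, 38]
dequeue()->45, [4, 38]

Final queue: [4, 38]


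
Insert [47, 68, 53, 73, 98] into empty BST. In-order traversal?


Insert 47: root
Insert 68: R from 47
Insert 53: R from 47 -> L from 68
Insert 73: R from 47 -> R from 68
Insert 98: R from 47 -> R from 68 -> R from 73

In-order: [47, 53, 68, 73, 98]


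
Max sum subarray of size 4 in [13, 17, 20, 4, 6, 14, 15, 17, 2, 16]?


[0:4]: 54
[1:5]: 47
[2:6]: 44
[3:7]: 39
[4:8]: 52
[5:9]: 48
[6:10]: 50

Max: 54 at [0:4]


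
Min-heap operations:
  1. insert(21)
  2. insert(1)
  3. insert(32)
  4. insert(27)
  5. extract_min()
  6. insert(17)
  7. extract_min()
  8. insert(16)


insert(21) -> [21]
insert(1) -> [1, 21]
insert(32) -> [1, 21, 32]
insert(27) -> [1, 21, 32, 27]
extract_min()->1, [21, 27, 32]
insert(17) -> [17, 21, 32, 27]
extract_min()->17, [21, 27, 32]
insert(16) -> [16, 21, 32, 27]

Final heap: [16, 21, 32, 27]


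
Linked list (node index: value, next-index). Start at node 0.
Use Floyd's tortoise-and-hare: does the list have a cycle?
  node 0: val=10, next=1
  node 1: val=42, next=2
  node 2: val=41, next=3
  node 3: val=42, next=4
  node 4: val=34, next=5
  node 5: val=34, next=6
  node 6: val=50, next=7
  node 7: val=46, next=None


Floyd's tortoise (slow, +1) and hare (fast, +2):
  init: slow=0, fast=0
  step 1: slow=1, fast=2
  step 2: slow=2, fast=4
  step 3: slow=3, fast=6
  step 4: fast 6->7->None, no cycle

Cycle: no


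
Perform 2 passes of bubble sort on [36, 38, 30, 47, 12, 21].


Initial: [36, 38, 30, 47, 12, 21]
Pass 1: [36, 30, 38, 12, 21, 47] (3 swaps)
Pass 2: [30, 36, 12, 21, 38, 47] (3 swaps)

After 2 passes: [30, 36, 12, 21, 38, 47]


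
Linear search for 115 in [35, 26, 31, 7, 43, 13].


i=0: 35!=115
i=1: 26!=115
i=2: 31!=115
i=3: 7!=115
i=4: 43!=115
i=5: 13!=115

Not found, 6 comps


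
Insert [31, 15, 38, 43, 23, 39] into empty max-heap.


Insert 31: [31]
Insert 15: [31, 15]
Insert 38: [38, 15, 31]
Insert 43: [43, 38, 31, 15]
Insert 23: [43, 38, 31, 15, 23]
Insert 39: [43, 38, 39, 15, 23, 31]

Final heap: [43, 38, 39, 15, 23, 31]


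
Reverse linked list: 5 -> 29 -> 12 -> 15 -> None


Step 1: curr=5, set curr.next=prev(None) | reversed so far: 5
Step 2: curr=29, set curr.next=prev(5) | reversed so far: 29 -> 5
Step 3: curr=12, set curr.next=prev(29) | reversed so far: 12 -> 29 -> 5
Step 4: curr=15, set curr.next=prev(12) | reversed so far: 15 -> 12 -> 29 -> 5

15 -> 12 -> 29 -> 5 -> None


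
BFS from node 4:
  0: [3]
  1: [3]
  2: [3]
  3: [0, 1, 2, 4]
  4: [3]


Visit 4, enqueue [3]
Visit 3, enqueue [0, 1, 2]
Visit 0, enqueue []
Visit 1, enqueue []
Visit 2, enqueue []

BFS order: [4, 3, 0, 1, 2]


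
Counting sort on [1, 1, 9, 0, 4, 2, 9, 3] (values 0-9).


Input: [1, 1, 9, 0, 4, 2, 9, 3]
Counts: [1, 2, 1, 1, 1, 0, 0, 0, 0, 2]

Sorted: [0, 1, 1, 2, 3, 4, 9, 9]


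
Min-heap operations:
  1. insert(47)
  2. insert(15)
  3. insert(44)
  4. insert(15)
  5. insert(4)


insert(47) -> [47]
insert(15) -> [15, 47]
insert(44) -> [15, 47, 44]
insert(15) -> [15, 15, 44, 47]
insert(4) -> [4, 15, 44, 47, 15]

Final heap: [4, 15, 44, 47, 15]


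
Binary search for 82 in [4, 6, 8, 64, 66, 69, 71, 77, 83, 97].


Step 1: lo=0, hi=9, mid=4, val=66
Step 2: lo=5, hi=9, mid=7, val=77
Step 3: lo=8, hi=9, mid=8, val=83

Not found


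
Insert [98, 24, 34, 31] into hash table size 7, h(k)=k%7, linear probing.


Insert 98: h=0 -> slot 0
Insert 24: h=3 -> slot 3
Insert 34: h=6 -> slot 6
Insert 31: h=3, 1 probes -> slot 4

Table: [98, None, None, 24, 31, None, 34]


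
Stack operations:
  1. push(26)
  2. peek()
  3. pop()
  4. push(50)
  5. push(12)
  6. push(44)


push(26) -> [26]
peek()->26
pop()->26, []
push(50) -> [50]
push(12) -> [50, 12]
push(44) -> [50, 12, 44]

Final stack: [50, 12, 44]


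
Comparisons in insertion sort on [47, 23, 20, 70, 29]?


Algorithm: insertion sort
Input: [47, 23, 20, 70, 29]
Sorted: [20, 23, 29, 47, 70]

7


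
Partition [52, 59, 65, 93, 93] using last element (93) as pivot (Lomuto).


Pivot: 93
  52 <= 93: advance i (no swap)
  59 <= 93: advance i (no swap)
  65 <= 93: advance i (no swap)
  93 <= 93: advance i (no swap)
Place pivot at 4: [52, 59, 65, 93, 93]

Partitioned: [52, 59, 65, 93, 93]


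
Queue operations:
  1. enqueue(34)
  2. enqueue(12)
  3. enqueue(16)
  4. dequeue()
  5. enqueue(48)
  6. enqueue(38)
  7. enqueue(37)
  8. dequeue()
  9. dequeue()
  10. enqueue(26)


enqueue(34) -> [34]
enqueue(12) -> [34, 12]
enqueue(16) -> [34, 12, 16]
dequeue()->34, [12, 16]
enqueue(48) -> [12, 16, 48]
enqueue(38) -> [12, 16, 48, 38]
enqueue(37) -> [12, 16, 48, 38, 37]
dequeue()->12, [16, 48, 38, 37]
dequeue()->16, [48, 38, 37]
enqueue(26) -> [48, 38, 37, 26]

Final queue: [48, 38, 37, 26]


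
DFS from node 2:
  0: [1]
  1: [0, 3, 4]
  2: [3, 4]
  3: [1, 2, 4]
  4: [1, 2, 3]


Visit 2, push [4, 3]
Visit 3, push [4, 1]
Visit 1, push [4, 0]
Visit 0, push []
Visit 4, push []

DFS order: [2, 3, 1, 0, 4]


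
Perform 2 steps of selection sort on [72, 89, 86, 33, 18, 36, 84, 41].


Initial: [72, 89, 86, 33, 18, 36, 84, 41]
Step 1: min=18 at 4
  Swap: [18, 89, 86, 33, 72, 36, 84, 41]
Step 2: min=33 at 3
  Swap: [18, 33, 86, 89, 72, 36, 84, 41]

After 2 steps: [18, 33, 86, 89, 72, 36, 84, 41]


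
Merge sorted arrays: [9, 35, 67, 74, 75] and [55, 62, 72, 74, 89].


Take 9 from A
Take 35 from A
Take 55 from B
Take 62 from B
Take 67 from A
Take 72 from B
Take 74 from A
Take 74 from B
Take 75 from A

Merged: [9, 35, 55, 62, 67, 72, 74, 74, 75, 89]


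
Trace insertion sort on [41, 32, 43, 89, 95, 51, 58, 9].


Initial: [41, 32, 43, 89, 95, 51, 58, 9]
Insert 32: [32, 41, 43, 89, 95, 51, 58, 9]
Insert 43: [32, 41, 43, 89, 95, 51, 58, 9]
Insert 89: [32, 41, 43, 89, 95, 51, 58, 9]
Insert 95: [32, 41, 43, 89, 95, 51, 58, 9]
Insert 51: [32, 41, 43, 51, 89, 95, 58, 9]
Insert 58: [32, 41, 43, 51, 58, 89, 95, 9]
Insert 9: [9, 32, 41, 43, 51, 58, 89, 95]

Sorted: [9, 32, 41, 43, 51, 58, 89, 95]


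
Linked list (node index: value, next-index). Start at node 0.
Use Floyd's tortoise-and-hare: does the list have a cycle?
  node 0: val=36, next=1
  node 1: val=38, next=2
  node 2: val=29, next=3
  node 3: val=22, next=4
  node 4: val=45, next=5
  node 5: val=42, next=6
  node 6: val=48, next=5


Floyd's tortoise (slow, +1) and hare (fast, +2):
  init: slow=0, fast=0
  step 1: slow=1, fast=2
  step 2: slow=2, fast=4
  step 3: slow=3, fast=6
  step 4: slow=4, fast=6
  step 5: slow=5, fast=6
  step 6: slow=6, fast=6
  slow == fast at node 6: cycle detected

Cycle: yes


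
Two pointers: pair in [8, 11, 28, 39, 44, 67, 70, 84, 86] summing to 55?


lo=0(8)+hi=8(86)=94
lo=0(8)+hi=7(84)=92
lo=0(8)+hi=6(70)=78
lo=0(8)+hi=5(67)=75
lo=0(8)+hi=4(44)=52
lo=1(11)+hi=4(44)=55

Yes: 11+44=55


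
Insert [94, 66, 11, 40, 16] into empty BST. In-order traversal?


Insert 94: root
Insert 66: L from 94
Insert 11: L from 94 -> L from 66
Insert 40: L from 94 -> L from 66 -> R from 11
Insert 16: L from 94 -> L from 66 -> R from 11 -> L from 40

In-order: [11, 16, 40, 66, 94]


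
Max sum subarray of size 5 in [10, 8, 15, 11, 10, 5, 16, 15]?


[0:5]: 54
[1:6]: 49
[2:7]: 57
[3:8]: 57

Max: 57 at [2:7]


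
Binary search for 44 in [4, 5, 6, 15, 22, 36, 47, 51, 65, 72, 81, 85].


Step 1: lo=0, hi=11, mid=5, val=36
Step 2: lo=6, hi=11, mid=8, val=65
Step 3: lo=6, hi=7, mid=6, val=47

Not found


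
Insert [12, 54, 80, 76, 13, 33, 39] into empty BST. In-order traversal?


Insert 12: root
Insert 54: R from 12
Insert 80: R from 12 -> R from 54
Insert 76: R from 12 -> R from 54 -> L from 80
Insert 13: R from 12 -> L from 54
Insert 33: R from 12 -> L from 54 -> R from 13
Insert 39: R from 12 -> L from 54 -> R from 13 -> R from 33

In-order: [12, 13, 33, 39, 54, 76, 80]


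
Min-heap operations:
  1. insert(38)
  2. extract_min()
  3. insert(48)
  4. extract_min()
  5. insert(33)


insert(38) -> [38]
extract_min()->38, []
insert(48) -> [48]
extract_min()->48, []
insert(33) -> [33]

Final heap: [33]


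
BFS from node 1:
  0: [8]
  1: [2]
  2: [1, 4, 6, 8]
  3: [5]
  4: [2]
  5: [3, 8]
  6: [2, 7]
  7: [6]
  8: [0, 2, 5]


Visit 1, enqueue [2]
Visit 2, enqueue [4, 6, 8]
Visit 4, enqueue []
Visit 6, enqueue [7]
Visit 8, enqueue [0, 5]
Visit 7, enqueue []
Visit 0, enqueue []
Visit 5, enqueue [3]
Visit 3, enqueue []

BFS order: [1, 2, 4, 6, 8, 7, 0, 5, 3]


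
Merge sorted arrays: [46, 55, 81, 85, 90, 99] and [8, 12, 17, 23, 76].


Take 8 from B
Take 12 from B
Take 17 from B
Take 23 from B
Take 46 from A
Take 55 from A
Take 76 from B

Merged: [8, 12, 17, 23, 46, 55, 76, 81, 85, 90, 99]


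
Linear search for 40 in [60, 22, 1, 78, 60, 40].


i=0: 60!=40
i=1: 22!=40
i=2: 1!=40
i=3: 78!=40
i=4: 60!=40
i=5: 40==40 found!

Found at 5, 6 comps


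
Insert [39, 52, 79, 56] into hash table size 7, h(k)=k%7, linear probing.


Insert 39: h=4 -> slot 4
Insert 52: h=3 -> slot 3
Insert 79: h=2 -> slot 2
Insert 56: h=0 -> slot 0

Table: [56, None, 79, 52, 39, None, None]


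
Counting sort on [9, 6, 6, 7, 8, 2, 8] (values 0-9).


Input: [9, 6, 6, 7, 8, 2, 8]
Counts: [0, 0, 1, 0, 0, 0, 2, 1, 2, 1]

Sorted: [2, 6, 6, 7, 8, 8, 9]


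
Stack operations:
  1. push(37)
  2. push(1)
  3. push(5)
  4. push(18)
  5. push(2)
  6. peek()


push(37) -> [37]
push(1) -> [37, 1]
push(5) -> [37, 1, 5]
push(18) -> [37, 1, 5, 18]
push(2) -> [37, 1, 5, 18, 2]
peek()->2

Final stack: [37, 1, 5, 18, 2]


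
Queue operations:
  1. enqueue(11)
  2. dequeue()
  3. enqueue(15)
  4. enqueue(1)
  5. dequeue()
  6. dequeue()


enqueue(11) -> [11]
dequeue()->11, []
enqueue(15) -> [15]
enqueue(1) -> [15, 1]
dequeue()->15, [1]
dequeue()->1, []

Final queue: []


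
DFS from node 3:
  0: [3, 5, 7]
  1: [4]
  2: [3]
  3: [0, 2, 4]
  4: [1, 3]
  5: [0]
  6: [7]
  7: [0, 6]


Visit 3, push [4, 2, 0]
Visit 0, push [7, 5]
Visit 5, push []
Visit 7, push [6]
Visit 6, push []
Visit 2, push []
Visit 4, push [1]
Visit 1, push []

DFS order: [3, 0, 5, 7, 6, 2, 4, 1]


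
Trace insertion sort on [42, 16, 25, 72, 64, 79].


Initial: [42, 16, 25, 72, 64, 79]
Insert 16: [16, 42, 25, 72, 64, 79]
Insert 25: [16, 25, 42, 72, 64, 79]
Insert 72: [16, 25, 42, 72, 64, 79]
Insert 64: [16, 25, 42, 64, 72, 79]
Insert 79: [16, 25, 42, 64, 72, 79]

Sorted: [16, 25, 42, 64, 72, 79]


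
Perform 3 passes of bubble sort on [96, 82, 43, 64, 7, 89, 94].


Initial: [96, 82, 43, 64, 7, 89, 94]
Pass 1: [82, 43, 64, 7, 89, 94, 96] (6 swaps)
Pass 2: [43, 64, 7, 82, 89, 94, 96] (3 swaps)
Pass 3: [43, 7, 64, 82, 89, 94, 96] (1 swaps)

After 3 passes: [43, 7, 64, 82, 89, 94, 96]


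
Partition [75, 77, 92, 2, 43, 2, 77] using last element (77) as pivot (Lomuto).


Pivot: 77
  75 <= 77: advance i (no swap)
  77 <= 77: advance i (no swap)
  2 <= 77: swap -> [75, 77, 2, 92, 43, 2, 77]
  43 <= 77: swap -> [75, 77, 2, 43, 92, 2, 77]
  2 <= 77: swap -> [75, 77, 2, 43, 2, 92, 77]
Place pivot at 5: [75, 77, 2, 43, 2, 77, 92]

Partitioned: [75, 77, 2, 43, 2, 77, 92]


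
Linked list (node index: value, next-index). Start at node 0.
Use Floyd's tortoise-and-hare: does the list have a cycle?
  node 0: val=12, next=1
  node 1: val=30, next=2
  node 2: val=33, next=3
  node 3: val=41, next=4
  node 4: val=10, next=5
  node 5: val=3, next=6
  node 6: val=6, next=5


Floyd's tortoise (slow, +1) and hare (fast, +2):
  init: slow=0, fast=0
  step 1: slow=1, fast=2
  step 2: slow=2, fast=4
  step 3: slow=3, fast=6
  step 4: slow=4, fast=6
  step 5: slow=5, fast=6
  step 6: slow=6, fast=6
  slow == fast at node 6: cycle detected

Cycle: yes


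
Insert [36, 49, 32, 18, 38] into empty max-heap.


Insert 36: [36]
Insert 49: [49, 36]
Insert 32: [49, 36, 32]
Insert 18: [49, 36, 32, 18]
Insert 38: [49, 38, 32, 18, 36]

Final heap: [49, 38, 32, 18, 36]


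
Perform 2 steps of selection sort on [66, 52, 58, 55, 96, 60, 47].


Initial: [66, 52, 58, 55, 96, 60, 47]
Step 1: min=47 at 6
  Swap: [47, 52, 58, 55, 96, 60, 66]
Step 2: min=52 at 1
  Swap: [47, 52, 58, 55, 96, 60, 66]

After 2 steps: [47, 52, 58, 55, 96, 60, 66]


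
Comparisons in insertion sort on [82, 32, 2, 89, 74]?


Algorithm: insertion sort
Input: [82, 32, 2, 89, 74]
Sorted: [2, 32, 74, 82, 89]

7


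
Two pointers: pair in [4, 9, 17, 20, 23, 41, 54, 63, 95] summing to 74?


lo=0(4)+hi=8(95)=99
lo=0(4)+hi=7(63)=67
lo=1(9)+hi=7(63)=72
lo=2(17)+hi=7(63)=80
lo=2(17)+hi=6(54)=71
lo=3(20)+hi=6(54)=74

Yes: 20+54=74


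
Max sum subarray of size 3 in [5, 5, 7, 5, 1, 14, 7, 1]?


[0:3]: 17
[1:4]: 17
[2:5]: 13
[3:6]: 20
[4:7]: 22
[5:8]: 22

Max: 22 at [4:7]


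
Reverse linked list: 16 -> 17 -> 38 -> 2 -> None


Step 1: curr=16, set curr.next=prev(None) | reversed so far: 16
Step 2: curr=17, set curr.next=prev(16) | reversed so far: 17 -> 16
Step 3: curr=38, set curr.next=prev(17) | reversed so far: 38 -> 17 -> 16
Step 4: curr=2, set curr.next=prev(38) | reversed so far: 2 -> 38 -> 17 -> 16

2 -> 38 -> 17 -> 16 -> None


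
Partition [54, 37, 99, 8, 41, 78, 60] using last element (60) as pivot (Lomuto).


Pivot: 60
  54 <= 60: advance i (no swap)
  37 <= 60: advance i (no swap)
  8 <= 60: swap -> [54, 37, 8, 99, 41, 78, 60]
  41 <= 60: swap -> [54, 37, 8, 41, 99, 78, 60]
Place pivot at 4: [54, 37, 8, 41, 60, 78, 99]

Partitioned: [54, 37, 8, 41, 60, 78, 99]


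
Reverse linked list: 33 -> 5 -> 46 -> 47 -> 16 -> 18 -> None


Step 1: curr=33, set curr.next=prev(None) | reversed so far: 33
Step 2: curr=5, set curr.next=prev(33) | reversed so far: 5 -> 33
Step 3: curr=46, set curr.next=prev(5) | reversed so far: 46 -> 5 -> 33
Step 4: curr=47, set curr.next=prev(46) | reversed so far: 47 -> 46 -> 5 -> 33
Step 5: curr=16, set curr.next=prev(47) | reversed so far: 16 -> 47 -> 46 -> 5 -> 33
Step 6: curr=18, set curr.next=prev(16) | reversed so far: 18 -> 16 -> 47 -> 46 -> 5 -> 33

18 -> 16 -> 47 -> 46 -> 5 -> 33 -> None


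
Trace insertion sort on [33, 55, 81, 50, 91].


Initial: [33, 55, 81, 50, 91]
Insert 55: [33, 55, 81, 50, 91]
Insert 81: [33, 55, 81, 50, 91]
Insert 50: [33, 50, 55, 81, 91]
Insert 91: [33, 50, 55, 81, 91]

Sorted: [33, 50, 55, 81, 91]


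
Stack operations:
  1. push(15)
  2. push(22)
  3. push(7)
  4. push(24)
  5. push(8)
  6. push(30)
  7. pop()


push(15) -> [15]
push(22) -> [15, 22]
push(7) -> [15, 22, 7]
push(24) -> [15, 22, 7, 24]
push(8) -> [15, 22, 7, 24, 8]
push(30) -> [15, 22, 7, 24, 8, 30]
pop()->30, [15, 22, 7, 24, 8]

Final stack: [15, 22, 7, 24, 8]


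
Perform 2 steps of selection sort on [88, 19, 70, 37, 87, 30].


Initial: [88, 19, 70, 37, 87, 30]
Step 1: min=19 at 1
  Swap: [19, 88, 70, 37, 87, 30]
Step 2: min=30 at 5
  Swap: [19, 30, 70, 37, 87, 88]

After 2 steps: [19, 30, 70, 37, 87, 88]


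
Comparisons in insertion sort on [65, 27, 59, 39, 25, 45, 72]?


Algorithm: insertion sort
Input: [65, 27, 59, 39, 25, 45, 72]
Sorted: [25, 27, 39, 45, 59, 65, 72]

14


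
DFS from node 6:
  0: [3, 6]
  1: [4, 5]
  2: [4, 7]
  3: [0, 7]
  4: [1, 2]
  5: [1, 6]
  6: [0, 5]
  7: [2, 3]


Visit 6, push [5, 0]
Visit 0, push [3]
Visit 3, push [7]
Visit 7, push [2]
Visit 2, push [4]
Visit 4, push [1]
Visit 1, push [5]
Visit 5, push []

DFS order: [6, 0, 3, 7, 2, 4, 1, 5]


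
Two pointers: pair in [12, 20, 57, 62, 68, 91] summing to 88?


lo=0(12)+hi=5(91)=103
lo=0(12)+hi=4(68)=80
lo=1(20)+hi=4(68)=88

Yes: 20+68=88


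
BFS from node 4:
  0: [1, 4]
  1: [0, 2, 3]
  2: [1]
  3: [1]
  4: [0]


Visit 4, enqueue [0]
Visit 0, enqueue [1]
Visit 1, enqueue [2, 3]
Visit 2, enqueue []
Visit 3, enqueue []

BFS order: [4, 0, 1, 2, 3]


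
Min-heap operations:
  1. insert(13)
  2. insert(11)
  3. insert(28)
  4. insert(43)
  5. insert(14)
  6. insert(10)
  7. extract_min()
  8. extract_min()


insert(13) -> [13]
insert(11) -> [11, 13]
insert(28) -> [11, 13, 28]
insert(43) -> [11, 13, 28, 43]
insert(14) -> [11, 13, 28, 43, 14]
insert(10) -> [10, 13, 11, 43, 14, 28]
extract_min()->10, [11, 13, 28, 43, 14]
extract_min()->11, [13, 14, 28, 43]

Final heap: [13, 14, 28, 43]


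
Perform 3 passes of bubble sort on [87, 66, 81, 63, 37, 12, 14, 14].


Initial: [87, 66, 81, 63, 37, 12, 14, 14]
Pass 1: [66, 81, 63, 37, 12, 14, 14, 87] (7 swaps)
Pass 2: [66, 63, 37, 12, 14, 14, 81, 87] (5 swaps)
Pass 3: [63, 37, 12, 14, 14, 66, 81, 87] (5 swaps)

After 3 passes: [63, 37, 12, 14, 14, 66, 81, 87]


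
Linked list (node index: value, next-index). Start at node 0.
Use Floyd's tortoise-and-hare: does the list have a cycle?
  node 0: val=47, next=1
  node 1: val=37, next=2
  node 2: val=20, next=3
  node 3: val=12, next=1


Floyd's tortoise (slow, +1) and hare (fast, +2):
  init: slow=0, fast=0
  step 1: slow=1, fast=2
  step 2: slow=2, fast=1
  step 3: slow=3, fast=3
  slow == fast at node 3: cycle detected

Cycle: yes


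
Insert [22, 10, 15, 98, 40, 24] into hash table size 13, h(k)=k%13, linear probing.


Insert 22: h=9 -> slot 9
Insert 10: h=10 -> slot 10
Insert 15: h=2 -> slot 2
Insert 98: h=7 -> slot 7
Insert 40: h=1 -> slot 1
Insert 24: h=11 -> slot 11

Table: [None, 40, 15, None, None, None, None, 98, None, 22, 10, 24, None]


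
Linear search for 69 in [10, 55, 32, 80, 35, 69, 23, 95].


i=0: 10!=69
i=1: 55!=69
i=2: 32!=69
i=3: 80!=69
i=4: 35!=69
i=5: 69==69 found!

Found at 5, 6 comps


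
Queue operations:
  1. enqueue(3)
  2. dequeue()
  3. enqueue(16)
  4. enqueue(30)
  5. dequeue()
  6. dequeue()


enqueue(3) -> [3]
dequeue()->3, []
enqueue(16) -> [16]
enqueue(30) -> [16, 30]
dequeue()->16, [30]
dequeue()->30, []

Final queue: []


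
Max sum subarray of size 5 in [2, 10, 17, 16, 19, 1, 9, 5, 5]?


[0:5]: 64
[1:6]: 63
[2:7]: 62
[3:8]: 50
[4:9]: 39

Max: 64 at [0:5]


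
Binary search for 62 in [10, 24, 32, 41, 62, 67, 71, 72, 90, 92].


Step 1: lo=0, hi=9, mid=4, val=62

Found at index 4


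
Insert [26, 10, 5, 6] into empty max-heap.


Insert 26: [26]
Insert 10: [26, 10]
Insert 5: [26, 10, 5]
Insert 6: [26, 10, 5, 6]

Final heap: [26, 10, 5, 6]


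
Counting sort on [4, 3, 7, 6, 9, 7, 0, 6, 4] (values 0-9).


Input: [4, 3, 7, 6, 9, 7, 0, 6, 4]
Counts: [1, 0, 0, 1, 2, 0, 2, 2, 0, 1]

Sorted: [0, 3, 4, 4, 6, 6, 7, 7, 9]


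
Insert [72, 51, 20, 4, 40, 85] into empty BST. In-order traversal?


Insert 72: root
Insert 51: L from 72
Insert 20: L from 72 -> L from 51
Insert 4: L from 72 -> L from 51 -> L from 20
Insert 40: L from 72 -> L from 51 -> R from 20
Insert 85: R from 72

In-order: [4, 20, 40, 51, 72, 85]


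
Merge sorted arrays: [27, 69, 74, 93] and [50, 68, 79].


Take 27 from A
Take 50 from B
Take 68 from B
Take 69 from A
Take 74 from A
Take 79 from B

Merged: [27, 50, 68, 69, 74, 79, 93]


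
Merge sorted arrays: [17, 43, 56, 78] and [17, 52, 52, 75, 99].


Take 17 from A
Take 17 from B
Take 43 from A
Take 52 from B
Take 52 from B
Take 56 from A
Take 75 from B
Take 78 from A

Merged: [17, 17, 43, 52, 52, 56, 75, 78, 99]


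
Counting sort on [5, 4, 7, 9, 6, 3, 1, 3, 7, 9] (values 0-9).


Input: [5, 4, 7, 9, 6, 3, 1, 3, 7, 9]
Counts: [0, 1, 0, 2, 1, 1, 1, 2, 0, 2]

Sorted: [1, 3, 3, 4, 5, 6, 7, 7, 9, 9]


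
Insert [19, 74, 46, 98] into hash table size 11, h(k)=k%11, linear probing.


Insert 19: h=8 -> slot 8
Insert 74: h=8, 1 probes -> slot 9
Insert 46: h=2 -> slot 2
Insert 98: h=10 -> slot 10

Table: [None, None, 46, None, None, None, None, None, 19, 74, 98]


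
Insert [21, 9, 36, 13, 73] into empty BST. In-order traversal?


Insert 21: root
Insert 9: L from 21
Insert 36: R from 21
Insert 13: L from 21 -> R from 9
Insert 73: R from 21 -> R from 36

In-order: [9, 13, 21, 36, 73]


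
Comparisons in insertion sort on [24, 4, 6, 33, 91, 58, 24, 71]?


Algorithm: insertion sort
Input: [24, 4, 6, 33, 91, 58, 24, 71]
Sorted: [4, 6, 24, 24, 33, 58, 71, 91]

13


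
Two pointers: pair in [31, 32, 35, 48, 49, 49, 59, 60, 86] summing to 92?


lo=0(31)+hi=8(86)=117
lo=0(31)+hi=7(60)=91
lo=1(32)+hi=7(60)=92

Yes: 32+60=92


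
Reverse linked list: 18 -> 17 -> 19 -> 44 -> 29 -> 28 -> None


Step 1: curr=18, set curr.next=prev(None) | reversed so far: 18
Step 2: curr=17, set curr.next=prev(18) | reversed so far: 17 -> 18
Step 3: curr=19, set curr.next=prev(17) | reversed so far: 19 -> 17 -> 18
Step 4: curr=44, set curr.next=prev(19) | reversed so far: 44 -> 19 -> 17 -> 18
Step 5: curr=29, set curr.next=prev(44) | reversed so far: 29 -> 44 -> 19 -> 17 -> 18
Step 6: curr=28, set curr.next=prev(29) | reversed so far: 28 -> 29 -> 44 -> 19 -> 17 -> 18

28 -> 29 -> 44 -> 19 -> 17 -> 18 -> None


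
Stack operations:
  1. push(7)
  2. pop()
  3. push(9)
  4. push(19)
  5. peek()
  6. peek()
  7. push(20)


push(7) -> [7]
pop()->7, []
push(9) -> [9]
push(19) -> [9, 19]
peek()->19
peek()->19
push(20) -> [9, 19, 20]

Final stack: [9, 19, 20]


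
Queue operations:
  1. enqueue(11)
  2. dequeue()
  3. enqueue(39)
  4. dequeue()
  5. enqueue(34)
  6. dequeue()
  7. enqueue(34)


enqueue(11) -> [11]
dequeue()->11, []
enqueue(39) -> [39]
dequeue()->39, []
enqueue(34) -> [34]
dequeue()->34, []
enqueue(34) -> [34]

Final queue: [34]


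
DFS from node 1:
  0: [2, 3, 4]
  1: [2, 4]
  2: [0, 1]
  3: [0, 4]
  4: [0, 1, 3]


Visit 1, push [4, 2]
Visit 2, push [0]
Visit 0, push [4, 3]
Visit 3, push [4]
Visit 4, push []

DFS order: [1, 2, 0, 3, 4]


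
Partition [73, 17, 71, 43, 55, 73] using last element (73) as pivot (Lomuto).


Pivot: 73
  73 <= 73: advance i (no swap)
  17 <= 73: advance i (no swap)
  71 <= 73: advance i (no swap)
  43 <= 73: advance i (no swap)
  55 <= 73: advance i (no swap)
Place pivot at 5: [73, 17, 71, 43, 55, 73]

Partitioned: [73, 17, 71, 43, 55, 73]


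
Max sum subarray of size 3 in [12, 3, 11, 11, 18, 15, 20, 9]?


[0:3]: 26
[1:4]: 25
[2:5]: 40
[3:6]: 44
[4:7]: 53
[5:8]: 44

Max: 53 at [4:7]


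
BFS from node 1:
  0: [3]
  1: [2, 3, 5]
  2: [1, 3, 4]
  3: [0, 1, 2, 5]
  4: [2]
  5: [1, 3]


Visit 1, enqueue [2, 3, 5]
Visit 2, enqueue [4]
Visit 3, enqueue [0]
Visit 5, enqueue []
Visit 4, enqueue []
Visit 0, enqueue []

BFS order: [1, 2, 3, 5, 4, 0]


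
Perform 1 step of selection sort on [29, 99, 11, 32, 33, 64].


Initial: [29, 99, 11, 32, 33, 64]
Step 1: min=11 at 2
  Swap: [11, 99, 29, 32, 33, 64]

After 1 step: [11, 99, 29, 32, 33, 64]


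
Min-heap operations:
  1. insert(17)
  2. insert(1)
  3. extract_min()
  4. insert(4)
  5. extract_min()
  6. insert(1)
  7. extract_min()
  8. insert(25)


insert(17) -> [17]
insert(1) -> [1, 17]
extract_min()->1, [17]
insert(4) -> [4, 17]
extract_min()->4, [17]
insert(1) -> [1, 17]
extract_min()->1, [17]
insert(25) -> [17, 25]

Final heap: [17, 25]


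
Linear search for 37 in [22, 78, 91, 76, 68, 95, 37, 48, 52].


i=0: 22!=37
i=1: 78!=37
i=2: 91!=37
i=3: 76!=37
i=4: 68!=37
i=5: 95!=37
i=6: 37==37 found!

Found at 6, 7 comps


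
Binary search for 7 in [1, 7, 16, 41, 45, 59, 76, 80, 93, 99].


Step 1: lo=0, hi=9, mid=4, val=45
Step 2: lo=0, hi=3, mid=1, val=7

Found at index 1


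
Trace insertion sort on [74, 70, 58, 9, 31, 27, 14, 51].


Initial: [74, 70, 58, 9, 31, 27, 14, 51]
Insert 70: [70, 74, 58, 9, 31, 27, 14, 51]
Insert 58: [58, 70, 74, 9, 31, 27, 14, 51]
Insert 9: [9, 58, 70, 74, 31, 27, 14, 51]
Insert 31: [9, 31, 58, 70, 74, 27, 14, 51]
Insert 27: [9, 27, 31, 58, 70, 74, 14, 51]
Insert 14: [9, 14, 27, 31, 58, 70, 74, 51]
Insert 51: [9, 14, 27, 31, 51, 58, 70, 74]

Sorted: [9, 14, 27, 31, 51, 58, 70, 74]


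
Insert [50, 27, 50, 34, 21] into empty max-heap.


Insert 50: [50]
Insert 27: [50, 27]
Insert 50: [50, 27, 50]
Insert 34: [50, 34, 50, 27]
Insert 21: [50, 34, 50, 27, 21]

Final heap: [50, 34, 50, 27, 21]


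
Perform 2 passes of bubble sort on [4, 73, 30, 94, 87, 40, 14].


Initial: [4, 73, 30, 94, 87, 40, 14]
Pass 1: [4, 30, 73, 87, 40, 14, 94] (4 swaps)
Pass 2: [4, 30, 73, 40, 14, 87, 94] (2 swaps)

After 2 passes: [4, 30, 73, 40, 14, 87, 94]


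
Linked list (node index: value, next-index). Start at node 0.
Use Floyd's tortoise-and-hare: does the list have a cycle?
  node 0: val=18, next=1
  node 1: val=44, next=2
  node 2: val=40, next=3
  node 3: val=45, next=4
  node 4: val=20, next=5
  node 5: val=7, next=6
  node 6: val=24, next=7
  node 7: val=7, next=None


Floyd's tortoise (slow, +1) and hare (fast, +2):
  init: slow=0, fast=0
  step 1: slow=1, fast=2
  step 2: slow=2, fast=4
  step 3: slow=3, fast=6
  step 4: fast 6->7->None, no cycle

Cycle: no


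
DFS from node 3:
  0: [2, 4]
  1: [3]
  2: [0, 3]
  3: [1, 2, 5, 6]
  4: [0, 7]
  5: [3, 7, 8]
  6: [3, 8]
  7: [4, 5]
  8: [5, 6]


Visit 3, push [6, 5, 2, 1]
Visit 1, push []
Visit 2, push [0]
Visit 0, push [4]
Visit 4, push [7]
Visit 7, push [5]
Visit 5, push [8]
Visit 8, push [6]
Visit 6, push []

DFS order: [3, 1, 2, 0, 4, 7, 5, 8, 6]


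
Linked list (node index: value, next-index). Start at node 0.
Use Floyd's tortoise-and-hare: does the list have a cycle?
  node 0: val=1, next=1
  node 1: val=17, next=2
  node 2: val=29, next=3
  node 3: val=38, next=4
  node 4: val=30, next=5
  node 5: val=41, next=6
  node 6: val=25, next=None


Floyd's tortoise (slow, +1) and hare (fast, +2):
  init: slow=0, fast=0
  step 1: slow=1, fast=2
  step 2: slow=2, fast=4
  step 3: slow=3, fast=6
  step 4: fast -> None, no cycle

Cycle: no


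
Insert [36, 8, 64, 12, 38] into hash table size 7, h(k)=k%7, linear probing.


Insert 36: h=1 -> slot 1
Insert 8: h=1, 1 probes -> slot 2
Insert 64: h=1, 2 probes -> slot 3
Insert 12: h=5 -> slot 5
Insert 38: h=3, 1 probes -> slot 4

Table: [None, 36, 8, 64, 38, 12, None]


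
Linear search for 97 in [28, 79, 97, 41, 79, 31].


i=0: 28!=97
i=1: 79!=97
i=2: 97==97 found!

Found at 2, 3 comps


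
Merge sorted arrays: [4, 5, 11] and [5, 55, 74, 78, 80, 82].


Take 4 from A
Take 5 from A
Take 5 from B
Take 11 from A

Merged: [4, 5, 5, 11, 55, 74, 78, 80, 82]


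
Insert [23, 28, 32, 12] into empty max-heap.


Insert 23: [23]
Insert 28: [28, 23]
Insert 32: [32, 23, 28]
Insert 12: [32, 23, 28, 12]

Final heap: [32, 23, 28, 12]


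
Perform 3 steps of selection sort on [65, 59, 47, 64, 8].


Initial: [65, 59, 47, 64, 8]
Step 1: min=8 at 4
  Swap: [8, 59, 47, 64, 65]
Step 2: min=47 at 2
  Swap: [8, 47, 59, 64, 65]
Step 3: min=59 at 2
  Swap: [8, 47, 59, 64, 65]

After 3 steps: [8, 47, 59, 64, 65]


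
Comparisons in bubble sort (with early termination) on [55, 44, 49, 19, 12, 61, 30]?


Algorithm: bubble sort (with early termination)
Input: [55, 44, 49, 19, 12, 61, 30]
Sorted: [12, 19, 30, 44, 49, 55, 61]

20


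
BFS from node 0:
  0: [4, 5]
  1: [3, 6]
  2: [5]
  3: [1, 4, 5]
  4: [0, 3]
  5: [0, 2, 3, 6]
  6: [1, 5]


Visit 0, enqueue [4, 5]
Visit 4, enqueue [3]
Visit 5, enqueue [2, 6]
Visit 3, enqueue [1]
Visit 2, enqueue []
Visit 6, enqueue []
Visit 1, enqueue []

BFS order: [0, 4, 5, 3, 2, 6, 1]


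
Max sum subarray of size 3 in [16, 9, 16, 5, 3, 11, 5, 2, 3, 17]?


[0:3]: 41
[1:4]: 30
[2:5]: 24
[3:6]: 19
[4:7]: 19
[5:8]: 18
[6:9]: 10
[7:10]: 22

Max: 41 at [0:3]


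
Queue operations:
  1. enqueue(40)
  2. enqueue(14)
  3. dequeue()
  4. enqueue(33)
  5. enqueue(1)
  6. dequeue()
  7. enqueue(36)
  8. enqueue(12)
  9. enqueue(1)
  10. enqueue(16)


enqueue(40) -> [40]
enqueue(14) -> [40, 14]
dequeue()->40, [14]
enqueue(33) -> [14, 33]
enqueue(1) -> [14, 33, 1]
dequeue()->14, [33, 1]
enqueue(36) -> [33, 1, 36]
enqueue(12) -> [33, 1, 36, 12]
enqueue(1) -> [33, 1, 36, 12, 1]
enqueue(16) -> [33, 1, 36, 12, 1, 16]

Final queue: [33, 1, 36, 12, 1, 16]


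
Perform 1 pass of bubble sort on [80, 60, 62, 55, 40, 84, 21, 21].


Initial: [80, 60, 62, 55, 40, 84, 21, 21]
Pass 1: [60, 62, 55, 40, 80, 21, 21, 84] (6 swaps)

After 1 pass: [60, 62, 55, 40, 80, 21, 21, 84]


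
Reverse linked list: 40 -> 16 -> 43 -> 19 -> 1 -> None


Step 1: curr=40, set curr.next=prev(None) | reversed so far: 40
Step 2: curr=16, set curr.next=prev(40) | reversed so far: 16 -> 40
Step 3: curr=43, set curr.next=prev(16) | reversed so far: 43 -> 16 -> 40
Step 4: curr=19, set curr.next=prev(43) | reversed so far: 19 -> 43 -> 16 -> 40
Step 5: curr=1, set curr.next=prev(19) | reversed so far: 1 -> 19 -> 43 -> 16 -> 40

1 -> 19 -> 43 -> 16 -> 40 -> None


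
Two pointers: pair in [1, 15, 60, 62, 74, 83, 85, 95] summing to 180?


lo=0(1)+hi=7(95)=96
lo=1(15)+hi=7(95)=110
lo=2(60)+hi=7(95)=155
lo=3(62)+hi=7(95)=157
lo=4(74)+hi=7(95)=169
lo=5(83)+hi=7(95)=178
lo=6(85)+hi=7(95)=180

Yes: 85+95=180


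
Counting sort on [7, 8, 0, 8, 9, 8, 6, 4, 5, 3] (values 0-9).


Input: [7, 8, 0, 8, 9, 8, 6, 4, 5, 3]
Counts: [1, 0, 0, 1, 1, 1, 1, 1, 3, 1]

Sorted: [0, 3, 4, 5, 6, 7, 8, 8, 8, 9]


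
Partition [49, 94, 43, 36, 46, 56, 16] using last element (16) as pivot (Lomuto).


Pivot: 16
Place pivot at 0: [16, 94, 43, 36, 46, 56, 49]

Partitioned: [16, 94, 43, 36, 46, 56, 49]


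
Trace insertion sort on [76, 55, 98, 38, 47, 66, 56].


Initial: [76, 55, 98, 38, 47, 66, 56]
Insert 55: [55, 76, 98, 38, 47, 66, 56]
Insert 98: [55, 76, 98, 38, 47, 66, 56]
Insert 38: [38, 55, 76, 98, 47, 66, 56]
Insert 47: [38, 47, 55, 76, 98, 66, 56]
Insert 66: [38, 47, 55, 66, 76, 98, 56]
Insert 56: [38, 47, 55, 56, 66, 76, 98]

Sorted: [38, 47, 55, 56, 66, 76, 98]


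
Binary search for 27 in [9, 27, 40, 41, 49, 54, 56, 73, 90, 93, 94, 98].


Step 1: lo=0, hi=11, mid=5, val=54
Step 2: lo=0, hi=4, mid=2, val=40
Step 3: lo=0, hi=1, mid=0, val=9
Step 4: lo=1, hi=1, mid=1, val=27

Found at index 1


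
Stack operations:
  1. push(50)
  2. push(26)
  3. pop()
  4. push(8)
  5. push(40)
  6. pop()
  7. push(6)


push(50) -> [50]
push(26) -> [50, 26]
pop()->26, [50]
push(8) -> [50, 8]
push(40) -> [50, 8, 40]
pop()->40, [50, 8]
push(6) -> [50, 8, 6]

Final stack: [50, 8, 6]


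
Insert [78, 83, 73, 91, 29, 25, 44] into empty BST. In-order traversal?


Insert 78: root
Insert 83: R from 78
Insert 73: L from 78
Insert 91: R from 78 -> R from 83
Insert 29: L from 78 -> L from 73
Insert 25: L from 78 -> L from 73 -> L from 29
Insert 44: L from 78 -> L from 73 -> R from 29

In-order: [25, 29, 44, 73, 78, 83, 91]


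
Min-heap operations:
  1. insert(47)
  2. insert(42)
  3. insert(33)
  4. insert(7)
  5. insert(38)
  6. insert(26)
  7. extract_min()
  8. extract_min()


insert(47) -> [47]
insert(42) -> [42, 47]
insert(33) -> [33, 47, 42]
insert(7) -> [7, 33, 42, 47]
insert(38) -> [7, 33, 42, 47, 38]
insert(26) -> [7, 33, 26, 47, 38, 42]
extract_min()->7, [26, 33, 42, 47, 38]
extract_min()->26, [33, 38, 42, 47]

Final heap: [33, 38, 42, 47]


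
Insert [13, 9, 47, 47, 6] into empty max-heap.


Insert 13: [13]
Insert 9: [13, 9]
Insert 47: [47, 9, 13]
Insert 47: [47, 47, 13, 9]
Insert 6: [47, 47, 13, 9, 6]

Final heap: [47, 47, 13, 9, 6]


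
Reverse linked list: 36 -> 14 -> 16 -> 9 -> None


Step 1: curr=36, set curr.next=prev(None) | reversed so far: 36
Step 2: curr=14, set curr.next=prev(36) | reversed so far: 14 -> 36
Step 3: curr=16, set curr.next=prev(14) | reversed so far: 16 -> 14 -> 36
Step 4: curr=9, set curr.next=prev(16) | reversed so far: 9 -> 16 -> 14 -> 36

9 -> 16 -> 14 -> 36 -> None


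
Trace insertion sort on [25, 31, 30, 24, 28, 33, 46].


Initial: [25, 31, 30, 24, 28, 33, 46]
Insert 31: [25, 31, 30, 24, 28, 33, 46]
Insert 30: [25, 30, 31, 24, 28, 33, 46]
Insert 24: [24, 25, 30, 31, 28, 33, 46]
Insert 28: [24, 25, 28, 30, 31, 33, 46]
Insert 33: [24, 25, 28, 30, 31, 33, 46]
Insert 46: [24, 25, 28, 30, 31, 33, 46]

Sorted: [24, 25, 28, 30, 31, 33, 46]


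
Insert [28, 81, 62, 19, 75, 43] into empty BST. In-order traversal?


Insert 28: root
Insert 81: R from 28
Insert 62: R from 28 -> L from 81
Insert 19: L from 28
Insert 75: R from 28 -> L from 81 -> R from 62
Insert 43: R from 28 -> L from 81 -> L from 62

In-order: [19, 28, 43, 62, 75, 81]


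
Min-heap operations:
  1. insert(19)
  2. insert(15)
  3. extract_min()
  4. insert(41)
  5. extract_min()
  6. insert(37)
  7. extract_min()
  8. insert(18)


insert(19) -> [19]
insert(15) -> [15, 19]
extract_min()->15, [19]
insert(41) -> [19, 41]
extract_min()->19, [41]
insert(37) -> [37, 41]
extract_min()->37, [41]
insert(18) -> [18, 41]

Final heap: [18, 41]


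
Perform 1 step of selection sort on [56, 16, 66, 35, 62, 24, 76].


Initial: [56, 16, 66, 35, 62, 24, 76]
Step 1: min=16 at 1
  Swap: [16, 56, 66, 35, 62, 24, 76]

After 1 step: [16, 56, 66, 35, 62, 24, 76]


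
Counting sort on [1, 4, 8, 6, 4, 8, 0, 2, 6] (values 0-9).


Input: [1, 4, 8, 6, 4, 8, 0, 2, 6]
Counts: [1, 1, 1, 0, 2, 0, 2, 0, 2, 0]

Sorted: [0, 1, 2, 4, 4, 6, 6, 8, 8]


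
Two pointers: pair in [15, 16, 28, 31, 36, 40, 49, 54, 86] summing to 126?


lo=0(15)+hi=8(86)=101
lo=1(16)+hi=8(86)=102
lo=2(28)+hi=8(86)=114
lo=3(31)+hi=8(86)=117
lo=4(36)+hi=8(86)=122
lo=5(40)+hi=8(86)=126

Yes: 40+86=126


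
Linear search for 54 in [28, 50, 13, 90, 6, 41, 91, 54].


i=0: 28!=54
i=1: 50!=54
i=2: 13!=54
i=3: 90!=54
i=4: 6!=54
i=5: 41!=54
i=6: 91!=54
i=7: 54==54 found!

Found at 7, 8 comps


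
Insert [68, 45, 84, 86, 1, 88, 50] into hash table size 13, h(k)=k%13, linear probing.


Insert 68: h=3 -> slot 3
Insert 45: h=6 -> slot 6
Insert 84: h=6, 1 probes -> slot 7
Insert 86: h=8 -> slot 8
Insert 1: h=1 -> slot 1
Insert 88: h=10 -> slot 10
Insert 50: h=11 -> slot 11

Table: [None, 1, None, 68, None, None, 45, 84, 86, None, 88, 50, None]


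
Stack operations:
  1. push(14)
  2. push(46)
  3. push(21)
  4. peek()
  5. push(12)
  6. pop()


push(14) -> [14]
push(46) -> [14, 46]
push(21) -> [14, 46, 21]
peek()->21
push(12) -> [14, 46, 21, 12]
pop()->12, [14, 46, 21]

Final stack: [14, 46, 21]


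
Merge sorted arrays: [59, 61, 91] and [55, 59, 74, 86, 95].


Take 55 from B
Take 59 from A
Take 59 from B
Take 61 from A
Take 74 from B
Take 86 from B
Take 91 from A

Merged: [55, 59, 59, 61, 74, 86, 91, 95]


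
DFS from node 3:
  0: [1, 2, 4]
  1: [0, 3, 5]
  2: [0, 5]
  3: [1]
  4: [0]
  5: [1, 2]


Visit 3, push [1]
Visit 1, push [5, 0]
Visit 0, push [4, 2]
Visit 2, push [5]
Visit 5, push []
Visit 4, push []

DFS order: [3, 1, 0, 2, 5, 4]


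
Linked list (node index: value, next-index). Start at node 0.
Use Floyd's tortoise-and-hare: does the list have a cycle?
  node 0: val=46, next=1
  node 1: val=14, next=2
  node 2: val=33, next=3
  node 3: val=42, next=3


Floyd's tortoise (slow, +1) and hare (fast, +2):
  init: slow=0, fast=0
  step 1: slow=1, fast=2
  step 2: slow=2, fast=3
  step 3: slow=3, fast=3
  slow == fast at node 3: cycle detected

Cycle: yes


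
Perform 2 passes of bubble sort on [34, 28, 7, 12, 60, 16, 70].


Initial: [34, 28, 7, 12, 60, 16, 70]
Pass 1: [28, 7, 12, 34, 16, 60, 70] (4 swaps)
Pass 2: [7, 12, 28, 16, 34, 60, 70] (3 swaps)

After 2 passes: [7, 12, 28, 16, 34, 60, 70]


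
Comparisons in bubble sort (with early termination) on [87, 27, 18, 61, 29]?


Algorithm: bubble sort (with early termination)
Input: [87, 27, 18, 61, 29]
Sorted: [18, 27, 29, 61, 87]

9


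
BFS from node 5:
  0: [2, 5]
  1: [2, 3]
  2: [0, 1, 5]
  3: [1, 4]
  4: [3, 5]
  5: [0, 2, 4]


Visit 5, enqueue [0, 2, 4]
Visit 0, enqueue []
Visit 2, enqueue [1]
Visit 4, enqueue [3]
Visit 1, enqueue []
Visit 3, enqueue []

BFS order: [5, 0, 2, 4, 1, 3]


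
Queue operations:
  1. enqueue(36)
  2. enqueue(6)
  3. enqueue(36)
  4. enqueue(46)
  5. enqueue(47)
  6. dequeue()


enqueue(36) -> [36]
enqueue(6) -> [36, 6]
enqueue(36) -> [36, 6, 36]
enqueue(46) -> [36, 6, 36, 46]
enqueue(47) -> [36, 6, 36, 46, 47]
dequeue()->36, [6, 36, 46, 47]

Final queue: [6, 36, 46, 47]


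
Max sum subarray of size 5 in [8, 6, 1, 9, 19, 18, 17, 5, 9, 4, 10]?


[0:5]: 43
[1:6]: 53
[2:7]: 64
[3:8]: 68
[4:9]: 68
[5:10]: 53
[6:11]: 45

Max: 68 at [3:8]


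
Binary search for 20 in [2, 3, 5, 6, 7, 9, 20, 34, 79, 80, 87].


Step 1: lo=0, hi=10, mid=5, val=9
Step 2: lo=6, hi=10, mid=8, val=79
Step 3: lo=6, hi=7, mid=6, val=20

Found at index 6


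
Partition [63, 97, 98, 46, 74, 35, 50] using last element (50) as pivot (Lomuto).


Pivot: 50
  46 <= 50: swap -> [46, 97, 98, 63, 74, 35, 50]
  35 <= 50: swap -> [46, 35, 98, 63, 74, 97, 50]
Place pivot at 2: [46, 35, 50, 63, 74, 97, 98]

Partitioned: [46, 35, 50, 63, 74, 97, 98]


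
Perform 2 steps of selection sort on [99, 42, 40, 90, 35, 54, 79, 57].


Initial: [99, 42, 40, 90, 35, 54, 79, 57]
Step 1: min=35 at 4
  Swap: [35, 42, 40, 90, 99, 54, 79, 57]
Step 2: min=40 at 2
  Swap: [35, 40, 42, 90, 99, 54, 79, 57]

After 2 steps: [35, 40, 42, 90, 99, 54, 79, 57]


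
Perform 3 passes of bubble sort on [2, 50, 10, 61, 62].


Initial: [2, 50, 10, 61, 62]
Pass 1: [2, 10, 50, 61, 62] (1 swaps)
Pass 2: [2, 10, 50, 61, 62] (0 swaps)
Pass 3: [2, 10, 50, 61, 62] (0 swaps)

After 3 passes: [2, 10, 50, 61, 62]


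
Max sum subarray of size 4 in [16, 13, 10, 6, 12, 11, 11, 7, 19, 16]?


[0:4]: 45
[1:5]: 41
[2:6]: 39
[3:7]: 40
[4:8]: 41
[5:9]: 48
[6:10]: 53

Max: 53 at [6:10]


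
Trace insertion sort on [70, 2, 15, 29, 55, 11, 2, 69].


Initial: [70, 2, 15, 29, 55, 11, 2, 69]
Insert 2: [2, 70, 15, 29, 55, 11, 2, 69]
Insert 15: [2, 15, 70, 29, 55, 11, 2, 69]
Insert 29: [2, 15, 29, 70, 55, 11, 2, 69]
Insert 55: [2, 15, 29, 55, 70, 11, 2, 69]
Insert 11: [2, 11, 15, 29, 55, 70, 2, 69]
Insert 2: [2, 2, 11, 15, 29, 55, 70, 69]
Insert 69: [2, 2, 11, 15, 29, 55, 69, 70]

Sorted: [2, 2, 11, 15, 29, 55, 69, 70]


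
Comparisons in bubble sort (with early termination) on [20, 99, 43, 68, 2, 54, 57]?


Algorithm: bubble sort (with early termination)
Input: [20, 99, 43, 68, 2, 54, 57]
Sorted: [2, 20, 43, 54, 57, 68, 99]

20


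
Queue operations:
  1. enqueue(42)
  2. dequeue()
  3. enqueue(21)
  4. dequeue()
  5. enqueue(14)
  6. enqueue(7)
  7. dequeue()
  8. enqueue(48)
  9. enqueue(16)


enqueue(42) -> [42]
dequeue()->42, []
enqueue(21) -> [21]
dequeue()->21, []
enqueue(14) -> [14]
enqueue(7) -> [14, 7]
dequeue()->14, [7]
enqueue(48) -> [7, 48]
enqueue(16) -> [7, 48, 16]

Final queue: [7, 48, 16]


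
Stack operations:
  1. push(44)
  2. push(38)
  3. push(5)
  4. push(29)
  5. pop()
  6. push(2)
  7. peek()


push(44) -> [44]
push(38) -> [44, 38]
push(5) -> [44, 38, 5]
push(29) -> [44, 38, 5, 29]
pop()->29, [44, 38, 5]
push(2) -> [44, 38, 5, 2]
peek()->2

Final stack: [44, 38, 5, 2]


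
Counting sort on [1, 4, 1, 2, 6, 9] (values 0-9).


Input: [1, 4, 1, 2, 6, 9]
Counts: [0, 2, 1, 0, 1, 0, 1, 0, 0, 1]

Sorted: [1, 1, 2, 4, 6, 9]


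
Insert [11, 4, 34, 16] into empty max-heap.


Insert 11: [11]
Insert 4: [11, 4]
Insert 34: [34, 4, 11]
Insert 16: [34, 16, 11, 4]

Final heap: [34, 16, 11, 4]


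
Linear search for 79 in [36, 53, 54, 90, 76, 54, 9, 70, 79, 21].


i=0: 36!=79
i=1: 53!=79
i=2: 54!=79
i=3: 90!=79
i=4: 76!=79
i=5: 54!=79
i=6: 9!=79
i=7: 70!=79
i=8: 79==79 found!

Found at 8, 9 comps


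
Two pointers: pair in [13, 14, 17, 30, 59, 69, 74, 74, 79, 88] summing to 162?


lo=0(13)+hi=9(88)=101
lo=1(14)+hi=9(88)=102
lo=2(17)+hi=9(88)=105
lo=3(30)+hi=9(88)=118
lo=4(59)+hi=9(88)=147
lo=5(69)+hi=9(88)=157
lo=6(74)+hi=9(88)=162

Yes: 74+88=162


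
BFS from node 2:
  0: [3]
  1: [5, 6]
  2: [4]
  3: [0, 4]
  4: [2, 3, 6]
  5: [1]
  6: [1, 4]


Visit 2, enqueue [4]
Visit 4, enqueue [3, 6]
Visit 3, enqueue [0]
Visit 6, enqueue [1]
Visit 0, enqueue []
Visit 1, enqueue [5]
Visit 5, enqueue []

BFS order: [2, 4, 3, 6, 0, 1, 5]


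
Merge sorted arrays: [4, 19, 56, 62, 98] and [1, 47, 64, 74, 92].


Take 1 from B
Take 4 from A
Take 19 from A
Take 47 from B
Take 56 from A
Take 62 from A
Take 64 from B
Take 74 from B
Take 92 from B

Merged: [1, 4, 19, 47, 56, 62, 64, 74, 92, 98]
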